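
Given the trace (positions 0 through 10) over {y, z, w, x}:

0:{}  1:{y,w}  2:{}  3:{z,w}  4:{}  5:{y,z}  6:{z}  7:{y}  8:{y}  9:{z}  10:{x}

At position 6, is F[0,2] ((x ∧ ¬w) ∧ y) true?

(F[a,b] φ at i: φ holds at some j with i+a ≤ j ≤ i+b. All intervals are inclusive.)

Check ((x ∧ ¬w) ∧ y) at each j in [6,8]:
  j=6: false
  j=7: false
  j=8: false
No position in the window satisfies it → formula fails.

False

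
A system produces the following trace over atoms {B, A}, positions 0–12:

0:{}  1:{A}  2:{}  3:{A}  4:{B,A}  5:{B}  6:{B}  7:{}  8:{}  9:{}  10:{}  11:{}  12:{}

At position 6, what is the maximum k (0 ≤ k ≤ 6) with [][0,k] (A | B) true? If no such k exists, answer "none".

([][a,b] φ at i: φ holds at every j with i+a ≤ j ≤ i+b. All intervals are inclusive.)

(A | B) must hold from j=6 onward; find where it first fails.
  j=6: holds
  j=7: fails
Holds on [6,6], so largest k = 0.

0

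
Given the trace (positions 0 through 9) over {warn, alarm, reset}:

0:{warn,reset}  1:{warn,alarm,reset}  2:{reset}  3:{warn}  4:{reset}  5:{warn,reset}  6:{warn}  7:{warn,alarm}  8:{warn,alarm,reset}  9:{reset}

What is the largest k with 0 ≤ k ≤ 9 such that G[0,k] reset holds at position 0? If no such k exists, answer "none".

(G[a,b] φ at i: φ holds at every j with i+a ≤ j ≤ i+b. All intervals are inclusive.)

2

reset must hold from j=0 onward; find where it first fails.
  j=0: holds
  j=1: holds
  j=2: holds
  j=3: fails
Holds on [0,2], so largest k = 2.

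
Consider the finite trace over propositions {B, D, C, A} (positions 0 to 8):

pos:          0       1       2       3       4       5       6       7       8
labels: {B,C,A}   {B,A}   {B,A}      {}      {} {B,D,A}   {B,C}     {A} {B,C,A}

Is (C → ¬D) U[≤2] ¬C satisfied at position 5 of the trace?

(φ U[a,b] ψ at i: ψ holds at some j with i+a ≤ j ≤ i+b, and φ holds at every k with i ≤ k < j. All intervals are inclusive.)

Need some j in [5,7] with ¬C, and (C → ¬D) at every k in [5,j-1].
  j=5: ¬C holds; no prefix to check → satisfied.

Yes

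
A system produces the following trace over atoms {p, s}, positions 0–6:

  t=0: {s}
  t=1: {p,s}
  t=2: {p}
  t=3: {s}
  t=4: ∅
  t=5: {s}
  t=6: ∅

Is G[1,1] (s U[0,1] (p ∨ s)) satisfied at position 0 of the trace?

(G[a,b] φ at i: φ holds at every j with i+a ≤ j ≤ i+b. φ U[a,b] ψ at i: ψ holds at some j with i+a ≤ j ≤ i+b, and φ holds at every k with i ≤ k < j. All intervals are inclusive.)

Holds

Check (s U[0,1] (p ∨ s)) at every j in [1,1]:
  j=1: holds
All positions satisfy it → formula holds.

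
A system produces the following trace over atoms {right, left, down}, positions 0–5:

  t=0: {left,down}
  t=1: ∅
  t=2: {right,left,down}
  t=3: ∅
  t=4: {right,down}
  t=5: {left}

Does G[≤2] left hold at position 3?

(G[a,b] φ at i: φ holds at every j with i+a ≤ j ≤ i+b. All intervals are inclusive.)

Check left at every j in [3,5]:
  j=3: false
  j=4: false
  j=5: true
Fails at j=3 → formula fails.

Does not hold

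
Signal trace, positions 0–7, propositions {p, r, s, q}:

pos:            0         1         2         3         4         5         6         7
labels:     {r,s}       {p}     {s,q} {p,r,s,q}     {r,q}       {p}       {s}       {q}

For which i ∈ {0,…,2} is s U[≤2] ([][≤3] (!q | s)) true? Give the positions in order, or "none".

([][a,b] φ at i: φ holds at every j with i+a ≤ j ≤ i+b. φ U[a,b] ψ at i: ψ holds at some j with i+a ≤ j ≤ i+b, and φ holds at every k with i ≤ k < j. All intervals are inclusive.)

0

Evaluate at each i in [0,2]:
  i=0: ✓ (rhs at j=0)
  i=1: ✗ (no rhs in [1,3])
  i=2: ✗ (no rhs in [2,4])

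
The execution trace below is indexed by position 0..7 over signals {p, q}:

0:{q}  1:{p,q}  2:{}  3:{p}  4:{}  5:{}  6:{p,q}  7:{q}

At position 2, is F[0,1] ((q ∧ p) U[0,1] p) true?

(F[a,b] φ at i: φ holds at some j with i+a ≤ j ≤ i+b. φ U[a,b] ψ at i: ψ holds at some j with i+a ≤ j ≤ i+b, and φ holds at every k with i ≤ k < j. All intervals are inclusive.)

Check ((q ∧ p) U[0,1] p) at each j in [2,3]:
  j=2: fails
  j=3: holds
Found at j=3 → formula holds.

Holds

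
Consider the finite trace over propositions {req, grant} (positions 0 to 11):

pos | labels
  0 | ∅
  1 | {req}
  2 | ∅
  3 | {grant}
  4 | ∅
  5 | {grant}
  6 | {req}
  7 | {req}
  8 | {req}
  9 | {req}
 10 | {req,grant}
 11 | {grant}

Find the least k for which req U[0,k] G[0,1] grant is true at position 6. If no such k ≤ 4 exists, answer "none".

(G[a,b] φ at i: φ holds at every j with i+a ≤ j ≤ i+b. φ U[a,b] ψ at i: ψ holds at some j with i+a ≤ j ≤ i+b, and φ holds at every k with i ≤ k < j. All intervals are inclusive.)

4

Need earliest j ≥ 6 with G[0,1] grant, and req at every k in [6,j-1].
  j=6: rhs fails.
  j=7: rhs fails.
  j=8: rhs fails.
  j=9: rhs fails.
  j=10: rhs holds; lhs holds on [6,9]. k = 4.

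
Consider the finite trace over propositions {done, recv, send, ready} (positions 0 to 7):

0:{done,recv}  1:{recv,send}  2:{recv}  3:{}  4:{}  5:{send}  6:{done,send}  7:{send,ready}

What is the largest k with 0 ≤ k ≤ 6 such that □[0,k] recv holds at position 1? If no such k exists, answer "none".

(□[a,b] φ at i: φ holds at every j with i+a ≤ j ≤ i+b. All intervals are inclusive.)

1

recv must hold from j=1 onward; find where it first fails.
  j=1: holds
  j=2: holds
  j=3: fails
Holds on [1,2], so largest k = 1.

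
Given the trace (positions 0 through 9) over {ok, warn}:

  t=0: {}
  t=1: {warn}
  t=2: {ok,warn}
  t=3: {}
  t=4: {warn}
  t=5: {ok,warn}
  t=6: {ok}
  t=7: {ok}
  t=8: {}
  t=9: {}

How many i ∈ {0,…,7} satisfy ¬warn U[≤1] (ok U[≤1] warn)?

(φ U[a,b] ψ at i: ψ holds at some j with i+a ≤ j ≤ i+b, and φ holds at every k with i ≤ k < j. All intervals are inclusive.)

Evaluate at each i in [0,7]:
  i=0: ✓ (rhs at j=1; lhs holds on [0,0])
  i=1: ✓ (rhs at j=1)
  i=2: ✓ (rhs at j=2)
  i=3: ✓ (rhs at j=4; lhs holds on [3,3])
  i=4: ✓ (rhs at j=4)
  i=5: ✓ (rhs at j=5)
  i=6: ✗ (no rhs in [6,7])
  i=7: ✗ (no rhs in [7,8])
Positions where it holds: {0, 1, 2, 3, 4, 5} → 6.

6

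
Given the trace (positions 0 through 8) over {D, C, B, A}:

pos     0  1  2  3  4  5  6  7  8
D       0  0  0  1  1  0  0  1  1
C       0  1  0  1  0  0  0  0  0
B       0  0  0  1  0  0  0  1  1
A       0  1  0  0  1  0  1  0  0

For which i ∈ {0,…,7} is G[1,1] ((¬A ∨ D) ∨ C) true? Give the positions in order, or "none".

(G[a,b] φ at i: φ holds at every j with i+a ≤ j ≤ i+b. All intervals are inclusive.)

Evaluate at each i in [0,7]:
  i=0: ✓ (all of [1,1])
  i=1: ✓ (all of [2,2])
  i=2: ✓ (all of [3,3])
  i=3: ✓ (all of [4,4])
  i=4: ✓ (all of [5,5])
  i=5: ✗ (fails at j=6)
  i=6: ✓ (all of [7,7])
  i=7: ✓ (all of [8,8])

0, 1, 2, 3, 4, 6, 7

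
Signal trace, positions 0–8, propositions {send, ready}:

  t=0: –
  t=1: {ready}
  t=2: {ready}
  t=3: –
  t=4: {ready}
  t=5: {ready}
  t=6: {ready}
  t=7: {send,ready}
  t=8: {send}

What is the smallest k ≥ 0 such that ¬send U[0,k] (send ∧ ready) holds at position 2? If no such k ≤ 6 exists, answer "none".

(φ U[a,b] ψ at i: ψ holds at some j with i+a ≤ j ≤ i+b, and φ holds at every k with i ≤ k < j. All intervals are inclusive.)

Need earliest j ≥ 2 with (send ∧ ready), and ¬send at every k in [2,j-1].
  j=2: rhs fails.
  j=3: rhs fails.
  j=4: rhs fails.
  j=5: rhs fails.
  j=6: rhs fails.
  j=7: rhs holds; lhs holds on [2,6]. k = 5.

5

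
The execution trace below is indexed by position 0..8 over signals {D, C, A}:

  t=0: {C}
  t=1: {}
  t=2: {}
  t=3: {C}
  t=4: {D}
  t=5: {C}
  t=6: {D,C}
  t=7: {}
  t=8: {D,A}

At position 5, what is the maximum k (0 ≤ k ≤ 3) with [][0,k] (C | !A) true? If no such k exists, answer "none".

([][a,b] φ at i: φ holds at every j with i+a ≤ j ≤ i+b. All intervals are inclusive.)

2

(C | !A) must hold from j=5 onward; find where it first fails.
  j=5: holds
  j=6: holds
  j=7: holds
  j=8: fails
Holds on [5,7], so largest k = 2.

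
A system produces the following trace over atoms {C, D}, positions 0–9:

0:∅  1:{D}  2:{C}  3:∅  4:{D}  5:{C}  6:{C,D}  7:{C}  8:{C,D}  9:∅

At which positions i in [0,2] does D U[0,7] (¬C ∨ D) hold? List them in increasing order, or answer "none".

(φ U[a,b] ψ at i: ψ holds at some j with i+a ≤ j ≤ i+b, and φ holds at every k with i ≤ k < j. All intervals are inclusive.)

Evaluate at each i in [0,2]:
  i=0: ✓ (rhs at j=0)
  i=1: ✓ (rhs at j=1)
  i=2: ✗ (lhs fails at k=2 before rhs at j=3)

0, 1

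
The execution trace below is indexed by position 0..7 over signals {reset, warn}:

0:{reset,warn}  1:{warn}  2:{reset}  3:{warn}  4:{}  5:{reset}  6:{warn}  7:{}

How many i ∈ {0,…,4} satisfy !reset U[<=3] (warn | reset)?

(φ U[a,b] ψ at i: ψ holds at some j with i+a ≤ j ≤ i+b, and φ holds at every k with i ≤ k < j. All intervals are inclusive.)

5

Evaluate at each i in [0,4]:
  i=0: ✓ (rhs at j=0)
  i=1: ✓ (rhs at j=1)
  i=2: ✓ (rhs at j=2)
  i=3: ✓ (rhs at j=3)
  i=4: ✓ (rhs at j=5; lhs holds on [4,4])
Positions where it holds: {0, 1, 2, 3, 4} → 5.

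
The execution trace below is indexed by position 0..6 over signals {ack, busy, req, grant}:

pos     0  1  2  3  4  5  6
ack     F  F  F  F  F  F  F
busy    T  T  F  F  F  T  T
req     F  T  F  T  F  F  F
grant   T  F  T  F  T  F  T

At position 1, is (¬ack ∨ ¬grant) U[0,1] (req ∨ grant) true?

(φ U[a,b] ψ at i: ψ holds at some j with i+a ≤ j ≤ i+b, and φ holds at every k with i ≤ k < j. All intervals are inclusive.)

Holds

Need some j in [1,2] with (req ∨ grant), and (¬ack ∨ ¬grant) at every k in [1,j-1].
  j=1: (req ∨ grant) holds; no prefix to check → satisfied.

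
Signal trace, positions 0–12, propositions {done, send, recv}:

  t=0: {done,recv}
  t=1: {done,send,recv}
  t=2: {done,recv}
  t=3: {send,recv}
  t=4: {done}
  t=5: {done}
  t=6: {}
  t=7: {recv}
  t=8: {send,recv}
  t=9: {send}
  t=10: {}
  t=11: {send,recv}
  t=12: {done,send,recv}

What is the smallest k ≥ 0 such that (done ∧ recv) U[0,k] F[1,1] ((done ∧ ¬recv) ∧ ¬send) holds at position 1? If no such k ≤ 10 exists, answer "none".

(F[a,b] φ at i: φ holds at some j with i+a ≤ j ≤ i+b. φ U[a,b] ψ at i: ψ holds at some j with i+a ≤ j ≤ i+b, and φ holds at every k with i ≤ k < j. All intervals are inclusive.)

2

Need earliest j ≥ 1 with F[1,1] ((done ∧ ¬recv) ∧ ¬send), and (done ∧ recv) at every k in [1,j-1].
  j=1: rhs fails.
  j=2: rhs fails.
  j=3: rhs holds; lhs holds on [1,2]. k = 2.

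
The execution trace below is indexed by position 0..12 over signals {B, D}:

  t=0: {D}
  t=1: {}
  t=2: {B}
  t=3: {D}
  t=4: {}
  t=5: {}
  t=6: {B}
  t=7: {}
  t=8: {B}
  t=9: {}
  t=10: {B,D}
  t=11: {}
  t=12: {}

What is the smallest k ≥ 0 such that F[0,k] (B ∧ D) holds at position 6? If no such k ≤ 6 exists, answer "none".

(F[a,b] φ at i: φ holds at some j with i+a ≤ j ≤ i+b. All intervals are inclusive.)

4

Scan j = 6,7,… for (B ∧ D):
  j=6: fails
  j=7: fails
  j=8: fails
  j=9: fails
  j=10: holds
First hit at j=10, so smallest k = 10-6 = 4.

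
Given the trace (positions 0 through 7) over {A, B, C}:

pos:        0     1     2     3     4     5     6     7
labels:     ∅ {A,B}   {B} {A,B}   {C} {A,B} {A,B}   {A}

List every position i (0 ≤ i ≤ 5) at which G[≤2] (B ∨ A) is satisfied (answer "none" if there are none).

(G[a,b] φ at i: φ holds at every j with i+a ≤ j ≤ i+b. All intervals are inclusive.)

Evaluate at each i in [0,5]:
  i=0: ✗ (fails at j=0)
  i=1: ✓ (all of [1,3])
  i=2: ✗ (fails at j=4)
  i=3: ✗ (fails at j=4)
  i=4: ✗ (fails at j=4)
  i=5: ✓ (all of [5,7])

1, 5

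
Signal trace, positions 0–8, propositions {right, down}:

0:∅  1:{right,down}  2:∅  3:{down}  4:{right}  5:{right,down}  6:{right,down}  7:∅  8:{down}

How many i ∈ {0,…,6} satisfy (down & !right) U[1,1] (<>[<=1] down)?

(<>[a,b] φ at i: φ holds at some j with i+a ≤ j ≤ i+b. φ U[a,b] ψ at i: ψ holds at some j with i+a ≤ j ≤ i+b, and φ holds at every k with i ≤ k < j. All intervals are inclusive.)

1

Evaluate at each i in [0,6]:
  i=0: ✗ (lhs fails at k=0 before rhs at j=1)
  i=1: ✗ (lhs fails at k=1 before rhs at j=2)
  i=2: ✗ (lhs fails at k=2 before rhs at j=3)
  i=3: ✓ (rhs at j=4; lhs holds on [3,3])
  i=4: ✗ (lhs fails at k=4 before rhs at j=5)
  i=5: ✗ (lhs fails at k=5 before rhs at j=6)
  i=6: ✗ (lhs fails at k=6 before rhs at j=7)
Positions where it holds: {3} → 1.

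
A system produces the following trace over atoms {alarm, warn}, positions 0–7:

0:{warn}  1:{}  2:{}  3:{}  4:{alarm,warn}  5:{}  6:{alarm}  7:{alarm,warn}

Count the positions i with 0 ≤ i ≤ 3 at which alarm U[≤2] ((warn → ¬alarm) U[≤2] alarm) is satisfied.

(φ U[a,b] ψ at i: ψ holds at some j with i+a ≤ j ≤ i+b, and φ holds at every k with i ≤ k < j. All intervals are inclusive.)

Evaluate at each i in [0,3]:
  i=0: ✗ (lhs fails at k=0 before rhs at j=2)
  i=1: ✗ (lhs fails at k=1 before rhs at j=2)
  i=2: ✓ (rhs at j=2)
  i=3: ✓ (rhs at j=3)
Positions where it holds: {2, 3} → 2.

2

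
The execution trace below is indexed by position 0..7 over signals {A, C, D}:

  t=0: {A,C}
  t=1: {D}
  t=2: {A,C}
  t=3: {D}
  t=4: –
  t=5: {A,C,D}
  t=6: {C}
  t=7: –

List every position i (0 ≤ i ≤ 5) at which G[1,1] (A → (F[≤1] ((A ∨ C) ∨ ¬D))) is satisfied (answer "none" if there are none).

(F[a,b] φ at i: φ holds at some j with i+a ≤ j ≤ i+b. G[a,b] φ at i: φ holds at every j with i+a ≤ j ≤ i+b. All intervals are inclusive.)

0, 1, 2, 3, 4, 5

Evaluate at each i in [0,5]:
  i=0: ✓ (all of [1,1])
  i=1: ✓ (all of [2,2])
  i=2: ✓ (all of [3,3])
  i=3: ✓ (all of [4,4])
  i=4: ✓ (all of [5,5])
  i=5: ✓ (all of [6,6])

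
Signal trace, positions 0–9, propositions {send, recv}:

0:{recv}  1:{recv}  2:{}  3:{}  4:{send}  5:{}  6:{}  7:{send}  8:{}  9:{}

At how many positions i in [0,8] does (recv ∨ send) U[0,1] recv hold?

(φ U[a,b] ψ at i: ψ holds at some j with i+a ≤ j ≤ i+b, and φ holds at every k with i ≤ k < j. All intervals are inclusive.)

Evaluate at each i in [0,8]:
  i=0: ✓ (rhs at j=0)
  i=1: ✓ (rhs at j=1)
  i=2: ✗ (no rhs in [2,3])
  i=3: ✗ (no rhs in [3,4])
  i=4: ✗ (no rhs in [4,5])
  i=5: ✗ (no rhs in [5,6])
  i=6: ✗ (no rhs in [6,7])
  i=7: ✗ (no rhs in [7,8])
  i=8: ✗ (no rhs in [8,9])
Positions where it holds: {0, 1} → 2.

2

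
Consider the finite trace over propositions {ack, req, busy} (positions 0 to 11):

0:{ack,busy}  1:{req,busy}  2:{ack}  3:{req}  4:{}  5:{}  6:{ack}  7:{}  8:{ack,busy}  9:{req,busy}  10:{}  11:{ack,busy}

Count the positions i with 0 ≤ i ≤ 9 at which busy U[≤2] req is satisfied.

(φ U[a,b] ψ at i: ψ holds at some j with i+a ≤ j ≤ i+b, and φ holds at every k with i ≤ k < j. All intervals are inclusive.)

Evaluate at each i in [0,9]:
  i=0: ✓ (rhs at j=1; lhs holds on [0,0])
  i=1: ✓ (rhs at j=1)
  i=2: ✗ (lhs fails at k=2 before rhs at j=3)
  i=3: ✓ (rhs at j=3)
  i=4: ✗ (no rhs in [4,6])
  i=5: ✗ (no rhs in [5,7])
  i=6: ✗ (no rhs in [6,8])
  i=7: ✗ (lhs fails at k=7 before rhs at j=9)
  i=8: ✓ (rhs at j=9; lhs holds on [8,8])
  i=9: ✓ (rhs at j=9)
Positions where it holds: {0, 1, 3, 8, 9} → 5.

5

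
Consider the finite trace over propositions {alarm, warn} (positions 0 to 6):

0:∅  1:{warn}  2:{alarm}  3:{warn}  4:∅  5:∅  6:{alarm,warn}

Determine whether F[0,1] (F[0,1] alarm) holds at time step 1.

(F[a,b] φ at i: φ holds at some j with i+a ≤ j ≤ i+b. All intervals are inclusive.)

Yes

Check F[0,1] alarm at each j in [1,2]:
  j=1: holds (witness at 2)
  j=2: holds (witness at 2)
Found at j=1 → formula holds.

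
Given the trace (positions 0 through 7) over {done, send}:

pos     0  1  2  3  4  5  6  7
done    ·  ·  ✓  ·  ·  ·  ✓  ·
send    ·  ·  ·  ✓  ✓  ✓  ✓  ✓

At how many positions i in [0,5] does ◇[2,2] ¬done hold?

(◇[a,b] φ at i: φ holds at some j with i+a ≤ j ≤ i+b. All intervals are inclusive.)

4

Evaluate at each i in [0,5]:
  i=0: ✗ (none in [2,2])
  i=1: ✓ (witness j=3)
  i=2: ✓ (witness j=4)
  i=3: ✓ (witness j=5)
  i=4: ✗ (none in [6,6])
  i=5: ✓ (witness j=7)
Positions where it holds: {1, 2, 3, 5} → 4.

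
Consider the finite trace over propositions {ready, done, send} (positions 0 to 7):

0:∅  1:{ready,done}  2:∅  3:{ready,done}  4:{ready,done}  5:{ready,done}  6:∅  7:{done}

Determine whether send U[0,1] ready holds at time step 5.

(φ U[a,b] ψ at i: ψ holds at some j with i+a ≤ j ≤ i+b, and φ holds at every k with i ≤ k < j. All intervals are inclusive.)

Need some j in [5,6] with ready, and send at every k in [5,j-1].
  j=5: ready holds; no prefix to check → satisfied.

Holds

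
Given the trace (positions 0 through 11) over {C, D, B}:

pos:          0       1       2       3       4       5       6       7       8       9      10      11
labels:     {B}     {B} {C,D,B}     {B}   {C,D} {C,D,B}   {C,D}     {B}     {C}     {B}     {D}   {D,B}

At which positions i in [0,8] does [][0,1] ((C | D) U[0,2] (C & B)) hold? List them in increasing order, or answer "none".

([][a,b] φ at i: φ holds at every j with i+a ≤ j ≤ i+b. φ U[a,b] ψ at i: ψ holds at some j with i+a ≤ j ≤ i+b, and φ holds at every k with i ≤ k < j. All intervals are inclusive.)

4

Evaluate at each i in [0,8]:
  i=0: ✗ (fails at j=0)
  i=1: ✗ (fails at j=1)
  i=2: ✗ (fails at j=3)
  i=3: ✗ (fails at j=3)
  i=4: ✓ (all of [4,5])
  i=5: ✗ (fails at j=6)
  i=6: ✗ (fails at j=6)
  i=7: ✗ (fails at j=7)
  i=8: ✗ (fails at j=8)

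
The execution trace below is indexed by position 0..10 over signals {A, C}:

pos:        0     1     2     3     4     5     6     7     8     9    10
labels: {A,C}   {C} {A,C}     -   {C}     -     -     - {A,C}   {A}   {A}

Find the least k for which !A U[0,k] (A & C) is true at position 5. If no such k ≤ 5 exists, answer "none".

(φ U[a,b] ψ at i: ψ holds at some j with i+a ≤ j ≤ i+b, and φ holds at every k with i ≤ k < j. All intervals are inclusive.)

Need earliest j ≥ 5 with (A & C), and !A at every k in [5,j-1].
  j=5: rhs fails.
  j=6: rhs fails.
  j=7: rhs fails.
  j=8: rhs holds; lhs holds on [5,7]. k = 3.

3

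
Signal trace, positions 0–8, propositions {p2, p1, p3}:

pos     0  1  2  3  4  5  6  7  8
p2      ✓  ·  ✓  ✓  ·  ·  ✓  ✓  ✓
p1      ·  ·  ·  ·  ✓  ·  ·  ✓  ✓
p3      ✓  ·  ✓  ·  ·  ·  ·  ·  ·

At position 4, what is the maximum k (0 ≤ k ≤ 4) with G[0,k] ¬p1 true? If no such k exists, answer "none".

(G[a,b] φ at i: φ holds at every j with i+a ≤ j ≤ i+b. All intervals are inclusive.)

none

¬p1 must hold from j=4 onward; find where it first fails.
  j=4: fails → no k works.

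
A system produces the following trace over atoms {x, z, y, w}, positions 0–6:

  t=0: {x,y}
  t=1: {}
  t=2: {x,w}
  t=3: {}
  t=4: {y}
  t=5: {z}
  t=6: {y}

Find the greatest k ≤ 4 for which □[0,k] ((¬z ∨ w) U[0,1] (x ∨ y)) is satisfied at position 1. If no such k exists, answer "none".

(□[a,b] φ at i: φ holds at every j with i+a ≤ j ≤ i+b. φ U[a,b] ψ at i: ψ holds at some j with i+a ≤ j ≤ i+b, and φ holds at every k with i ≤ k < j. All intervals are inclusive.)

((¬z ∨ w) U[0,1] (x ∨ y)) must hold from j=1 onward; find where it first fails.
  j=1: holds
  j=2: holds
  j=3: holds
  j=4: holds
  j=5: fails
Holds on [1,4], so largest k = 3.

3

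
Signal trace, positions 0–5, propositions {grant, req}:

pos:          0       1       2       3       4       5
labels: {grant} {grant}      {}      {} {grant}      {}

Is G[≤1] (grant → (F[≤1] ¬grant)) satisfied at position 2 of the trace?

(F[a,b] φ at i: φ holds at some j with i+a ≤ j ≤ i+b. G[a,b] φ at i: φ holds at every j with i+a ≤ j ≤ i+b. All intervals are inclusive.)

Holds

Check (grant → (F[≤1] ¬grant)) at every j in [2,3]:
  j=2: antecedent false → ✓
  j=3: antecedent false → ✓
All positions satisfy it → formula holds.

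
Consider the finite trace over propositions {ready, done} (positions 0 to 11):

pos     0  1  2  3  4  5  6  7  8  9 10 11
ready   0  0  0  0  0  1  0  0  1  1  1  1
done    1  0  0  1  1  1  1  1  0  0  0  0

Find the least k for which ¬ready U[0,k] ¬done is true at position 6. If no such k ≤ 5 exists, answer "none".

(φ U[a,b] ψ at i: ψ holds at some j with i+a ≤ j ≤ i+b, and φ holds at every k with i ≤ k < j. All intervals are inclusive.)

Need earliest j ≥ 6 with ¬done, and ¬ready at every k in [6,j-1].
  j=6: rhs fails.
  j=7: rhs fails.
  j=8: rhs holds; lhs holds on [6,7]. k = 2.

2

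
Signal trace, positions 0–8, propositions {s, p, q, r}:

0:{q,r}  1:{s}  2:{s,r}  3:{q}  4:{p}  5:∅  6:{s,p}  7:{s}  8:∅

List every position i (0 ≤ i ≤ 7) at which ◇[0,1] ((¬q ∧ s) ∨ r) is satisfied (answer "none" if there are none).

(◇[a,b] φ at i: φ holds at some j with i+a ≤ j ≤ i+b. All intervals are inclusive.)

Evaluate at each i in [0,7]:
  i=0: ✓ (witness j=0)
  i=1: ✓ (witness j=1)
  i=2: ✓ (witness j=2)
  i=3: ✗ (none in [3,4])
  i=4: ✗ (none in [4,5])
  i=5: ✓ (witness j=6)
  i=6: ✓ (witness j=6)
  i=7: ✓ (witness j=7)

0, 1, 2, 5, 6, 7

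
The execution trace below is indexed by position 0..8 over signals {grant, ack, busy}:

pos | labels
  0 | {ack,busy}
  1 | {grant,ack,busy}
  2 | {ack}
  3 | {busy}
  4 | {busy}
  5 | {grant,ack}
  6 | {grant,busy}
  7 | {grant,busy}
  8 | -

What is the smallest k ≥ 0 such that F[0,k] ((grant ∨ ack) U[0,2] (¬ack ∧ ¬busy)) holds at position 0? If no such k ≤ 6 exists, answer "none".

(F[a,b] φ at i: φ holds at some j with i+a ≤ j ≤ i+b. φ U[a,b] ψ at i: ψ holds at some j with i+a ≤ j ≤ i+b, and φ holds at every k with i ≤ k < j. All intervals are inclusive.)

6

Scan j = 0,1,… for ((grant ∨ ack) U[0,2] (¬ack ∧ ¬busy)):
  j=0: fails
  j=1: fails
  j=2: fails
  j=3: fails
  j=4: fails
  j=5: fails
  j=6: holds
First hit at j=6, so smallest k = 6-0 = 6.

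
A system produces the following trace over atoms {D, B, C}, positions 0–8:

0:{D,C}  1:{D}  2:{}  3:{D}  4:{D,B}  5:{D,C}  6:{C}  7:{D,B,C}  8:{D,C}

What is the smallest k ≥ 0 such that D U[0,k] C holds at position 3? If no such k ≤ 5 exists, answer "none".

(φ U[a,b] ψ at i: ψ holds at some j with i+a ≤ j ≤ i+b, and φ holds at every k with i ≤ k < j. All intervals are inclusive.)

Need earliest j ≥ 3 with C, and D at every k in [3,j-1].
  j=3: rhs fails.
  j=4: rhs fails.
  j=5: rhs holds; lhs holds on [3,4]. k = 2.

2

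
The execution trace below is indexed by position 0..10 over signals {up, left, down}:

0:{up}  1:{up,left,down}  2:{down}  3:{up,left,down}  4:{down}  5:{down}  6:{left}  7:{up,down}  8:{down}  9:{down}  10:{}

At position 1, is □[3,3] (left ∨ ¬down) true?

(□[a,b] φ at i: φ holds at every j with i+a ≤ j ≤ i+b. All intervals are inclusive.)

Check (left ∨ ¬down) at every j in [4,4]:
  j=4: false
Fails at j=4 → formula fails.

Does not hold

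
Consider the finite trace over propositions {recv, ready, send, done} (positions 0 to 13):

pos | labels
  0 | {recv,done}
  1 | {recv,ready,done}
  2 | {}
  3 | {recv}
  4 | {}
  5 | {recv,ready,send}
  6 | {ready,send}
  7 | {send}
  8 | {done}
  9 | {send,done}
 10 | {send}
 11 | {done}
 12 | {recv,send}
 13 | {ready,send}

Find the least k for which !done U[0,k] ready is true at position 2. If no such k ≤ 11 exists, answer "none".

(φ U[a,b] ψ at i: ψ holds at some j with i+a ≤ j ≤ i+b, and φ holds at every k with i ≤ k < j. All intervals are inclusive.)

3

Need earliest j ≥ 2 with ready, and !done at every k in [2,j-1].
  j=2: rhs fails.
  j=3: rhs fails.
  j=4: rhs fails.
  j=5: rhs holds; lhs holds on [2,4]. k = 3.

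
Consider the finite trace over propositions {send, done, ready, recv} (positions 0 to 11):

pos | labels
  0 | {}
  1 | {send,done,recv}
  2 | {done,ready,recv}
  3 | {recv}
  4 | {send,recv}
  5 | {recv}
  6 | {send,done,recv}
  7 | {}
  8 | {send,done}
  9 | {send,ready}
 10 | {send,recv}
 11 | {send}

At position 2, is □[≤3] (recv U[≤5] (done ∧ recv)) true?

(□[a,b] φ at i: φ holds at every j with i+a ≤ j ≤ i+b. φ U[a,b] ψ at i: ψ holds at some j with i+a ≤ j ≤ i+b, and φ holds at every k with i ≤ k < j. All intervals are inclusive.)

Yes

Check (recv U[≤5] (done ∧ recv)) at every j in [2,5]:
  j=2: holds
  j=3: holds
  j=4: holds
  j=5: holds
All positions satisfy it → formula holds.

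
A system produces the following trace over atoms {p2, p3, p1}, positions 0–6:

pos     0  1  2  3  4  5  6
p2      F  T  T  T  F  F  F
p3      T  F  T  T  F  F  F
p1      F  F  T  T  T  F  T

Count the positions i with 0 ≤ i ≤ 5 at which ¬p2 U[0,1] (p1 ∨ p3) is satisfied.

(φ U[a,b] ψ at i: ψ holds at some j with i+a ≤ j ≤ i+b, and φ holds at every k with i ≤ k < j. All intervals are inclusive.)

5

Evaluate at each i in [0,5]:
  i=0: ✓ (rhs at j=0)
  i=1: ✗ (lhs fails at k=1 before rhs at j=2)
  i=2: ✓ (rhs at j=2)
  i=3: ✓ (rhs at j=3)
  i=4: ✓ (rhs at j=4)
  i=5: ✓ (rhs at j=6; lhs holds on [5,5])
Positions where it holds: {0, 2, 3, 4, 5} → 5.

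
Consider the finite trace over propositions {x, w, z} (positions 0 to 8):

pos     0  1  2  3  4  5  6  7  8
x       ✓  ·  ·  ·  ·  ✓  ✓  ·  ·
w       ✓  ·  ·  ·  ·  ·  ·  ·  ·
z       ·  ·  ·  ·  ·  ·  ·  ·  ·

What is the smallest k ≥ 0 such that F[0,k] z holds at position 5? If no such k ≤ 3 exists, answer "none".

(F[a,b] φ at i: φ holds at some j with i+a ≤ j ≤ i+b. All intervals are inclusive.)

Scan j = 5,6,… for z:
  j=5: fails
  j=6: fails
  j=7: fails
  j=8: fails
No j in [5,8] satisfies it → none.

none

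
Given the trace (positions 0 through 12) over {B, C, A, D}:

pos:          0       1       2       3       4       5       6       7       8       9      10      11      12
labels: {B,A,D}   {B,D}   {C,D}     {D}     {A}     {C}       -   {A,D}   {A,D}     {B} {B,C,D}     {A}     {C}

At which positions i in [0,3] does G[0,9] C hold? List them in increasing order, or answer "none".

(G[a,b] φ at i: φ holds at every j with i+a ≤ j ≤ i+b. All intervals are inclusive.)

none

Evaluate at each i in [0,3]:
  i=0: ✗ (fails at j=0)
  i=1: ✗ (fails at j=1)
  i=2: ✗ (fails at j=3)
  i=3: ✗ (fails at j=3)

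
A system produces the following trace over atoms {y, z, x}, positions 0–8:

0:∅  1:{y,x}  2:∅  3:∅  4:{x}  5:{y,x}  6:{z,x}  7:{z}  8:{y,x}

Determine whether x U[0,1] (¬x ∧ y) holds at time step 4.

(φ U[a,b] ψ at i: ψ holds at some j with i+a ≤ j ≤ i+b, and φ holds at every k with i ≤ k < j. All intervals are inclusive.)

Need some j in [4,5] with (¬x ∧ y), and x at every k in [4,j-1].
  j=4: (¬x ∧ y) false.
  j=5: (¬x ∧ y) false.
No j in the window works → until fails.

Does not hold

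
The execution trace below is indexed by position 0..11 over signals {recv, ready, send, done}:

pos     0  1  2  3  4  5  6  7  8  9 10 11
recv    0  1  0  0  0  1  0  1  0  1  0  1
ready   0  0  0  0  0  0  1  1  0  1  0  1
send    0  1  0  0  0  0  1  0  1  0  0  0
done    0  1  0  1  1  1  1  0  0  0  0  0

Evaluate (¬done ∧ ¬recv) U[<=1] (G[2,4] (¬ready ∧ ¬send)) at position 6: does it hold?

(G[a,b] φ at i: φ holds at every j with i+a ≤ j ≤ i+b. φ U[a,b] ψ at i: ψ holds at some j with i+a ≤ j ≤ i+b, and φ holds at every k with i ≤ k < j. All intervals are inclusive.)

Need some j in [6,7] with G[2,4] (¬ready ∧ ¬send), and (¬done ∧ ¬recv) at every k in [6,j-1].
  j=6: G[2,4] (¬ready ∧ ¬send) — fails at 8.
  j=7: G[2,4] (¬ready ∧ ¬send) — fails at 9.
No j in the window works → until fails.

False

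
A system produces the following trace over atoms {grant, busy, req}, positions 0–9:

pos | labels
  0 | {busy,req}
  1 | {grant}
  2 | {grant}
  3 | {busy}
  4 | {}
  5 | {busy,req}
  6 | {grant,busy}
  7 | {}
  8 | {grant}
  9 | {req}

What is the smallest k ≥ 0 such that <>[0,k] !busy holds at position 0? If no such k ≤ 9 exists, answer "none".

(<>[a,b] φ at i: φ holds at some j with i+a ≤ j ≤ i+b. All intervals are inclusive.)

1

Scan j = 0,1,… for !busy:
  j=0: fails
  j=1: holds
First hit at j=1, so smallest k = 1-0 = 1.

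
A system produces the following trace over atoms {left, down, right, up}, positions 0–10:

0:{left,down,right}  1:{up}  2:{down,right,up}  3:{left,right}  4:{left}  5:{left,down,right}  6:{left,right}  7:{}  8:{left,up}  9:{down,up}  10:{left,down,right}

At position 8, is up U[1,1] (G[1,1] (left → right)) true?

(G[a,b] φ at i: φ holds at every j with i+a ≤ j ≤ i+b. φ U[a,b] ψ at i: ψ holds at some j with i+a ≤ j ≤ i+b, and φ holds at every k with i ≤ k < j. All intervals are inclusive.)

Need some j in [9,9] with G[1,1] (left → right), and up at every k in [8,j-1].
  j=9: G[1,1] (left → right) holds; up holds at every k in [8,8] → satisfied.

Yes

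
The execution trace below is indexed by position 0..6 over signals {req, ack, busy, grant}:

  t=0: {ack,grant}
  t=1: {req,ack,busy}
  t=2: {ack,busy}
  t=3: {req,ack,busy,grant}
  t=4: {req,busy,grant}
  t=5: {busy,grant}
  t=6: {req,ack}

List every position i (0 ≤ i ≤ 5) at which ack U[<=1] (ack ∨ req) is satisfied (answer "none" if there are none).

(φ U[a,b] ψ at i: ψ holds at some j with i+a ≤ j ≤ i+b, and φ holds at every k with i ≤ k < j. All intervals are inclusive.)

Evaluate at each i in [0,5]:
  i=0: ✓ (rhs at j=0)
  i=1: ✓ (rhs at j=1)
  i=2: ✓ (rhs at j=2)
  i=3: ✓ (rhs at j=3)
  i=4: ✓ (rhs at j=4)
  i=5: ✗ (lhs fails at k=5 before rhs at j=6)

0, 1, 2, 3, 4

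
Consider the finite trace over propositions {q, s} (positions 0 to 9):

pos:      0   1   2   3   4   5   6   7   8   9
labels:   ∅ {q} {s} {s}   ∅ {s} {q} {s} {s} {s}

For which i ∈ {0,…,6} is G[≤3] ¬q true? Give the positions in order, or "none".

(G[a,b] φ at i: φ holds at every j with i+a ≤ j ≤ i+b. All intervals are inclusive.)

Evaluate at each i in [0,6]:
  i=0: ✗ (fails at j=1)
  i=1: ✗ (fails at j=1)
  i=2: ✓ (all of [2,5])
  i=3: ✗ (fails at j=6)
  i=4: ✗ (fails at j=6)
  i=5: ✗ (fails at j=6)
  i=6: ✗ (fails at j=6)

2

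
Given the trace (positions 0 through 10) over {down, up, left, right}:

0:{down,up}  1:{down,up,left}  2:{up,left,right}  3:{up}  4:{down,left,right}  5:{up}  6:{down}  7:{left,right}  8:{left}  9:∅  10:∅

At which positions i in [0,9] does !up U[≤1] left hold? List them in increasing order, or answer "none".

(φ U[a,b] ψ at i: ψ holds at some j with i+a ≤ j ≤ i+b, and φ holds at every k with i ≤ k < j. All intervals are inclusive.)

1, 2, 4, 6, 7, 8

Evaluate at each i in [0,9]:
  i=0: ✗ (lhs fails at k=0 before rhs at j=1)
  i=1: ✓ (rhs at j=1)
  i=2: ✓ (rhs at j=2)
  i=3: ✗ (lhs fails at k=3 before rhs at j=4)
  i=4: ✓ (rhs at j=4)
  i=5: ✗ (no rhs in [5,6])
  i=6: ✓ (rhs at j=7; lhs holds on [6,6])
  i=7: ✓ (rhs at j=7)
  i=8: ✓ (rhs at j=8)
  i=9: ✗ (no rhs in [9,10])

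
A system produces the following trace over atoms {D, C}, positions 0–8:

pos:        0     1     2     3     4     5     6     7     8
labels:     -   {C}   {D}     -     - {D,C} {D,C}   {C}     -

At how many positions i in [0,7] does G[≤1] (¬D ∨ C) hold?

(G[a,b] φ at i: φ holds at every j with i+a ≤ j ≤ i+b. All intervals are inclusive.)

6

Evaluate at each i in [0,7]:
  i=0: ✓ (all of [0,1])
  i=1: ✗ (fails at j=2)
  i=2: ✗ (fails at j=2)
  i=3: ✓ (all of [3,4])
  i=4: ✓ (all of [4,5])
  i=5: ✓ (all of [5,6])
  i=6: ✓ (all of [6,7])
  i=7: ✓ (all of [7,8])
Positions where it holds: {0, 3, 4, 5, 6, 7} → 6.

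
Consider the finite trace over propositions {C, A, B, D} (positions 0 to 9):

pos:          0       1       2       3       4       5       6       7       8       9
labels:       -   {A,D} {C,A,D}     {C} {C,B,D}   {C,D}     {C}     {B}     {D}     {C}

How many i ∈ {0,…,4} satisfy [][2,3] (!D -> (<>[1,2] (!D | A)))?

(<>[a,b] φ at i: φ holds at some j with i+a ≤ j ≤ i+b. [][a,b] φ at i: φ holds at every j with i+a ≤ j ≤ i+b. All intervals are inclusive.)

Evaluate at each i in [0,4]:
  i=0: ✗ (fails at j=3)
  i=1: ✗ (fails at j=3)
  i=2: ✓ (all of [4,5])
  i=3: ✓ (all of [5,6])
  i=4: ✓ (all of [6,7])
Positions where it holds: {2, 3, 4} → 3.

3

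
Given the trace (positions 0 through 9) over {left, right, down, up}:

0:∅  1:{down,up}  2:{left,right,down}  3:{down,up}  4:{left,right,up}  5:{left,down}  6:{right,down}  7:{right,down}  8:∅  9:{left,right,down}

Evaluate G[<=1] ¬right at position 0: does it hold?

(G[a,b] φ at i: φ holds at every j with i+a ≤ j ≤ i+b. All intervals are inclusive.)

Check ¬right at every j in [0,1]:
  j=0: true
  j=1: true
All positions satisfy it → formula holds.

Holds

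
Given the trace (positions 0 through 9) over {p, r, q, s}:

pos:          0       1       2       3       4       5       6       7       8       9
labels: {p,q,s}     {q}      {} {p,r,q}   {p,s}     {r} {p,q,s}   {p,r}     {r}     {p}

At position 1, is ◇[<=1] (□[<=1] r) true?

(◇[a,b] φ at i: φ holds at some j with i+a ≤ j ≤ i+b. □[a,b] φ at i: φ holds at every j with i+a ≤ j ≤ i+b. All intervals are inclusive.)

Does not hold

Check □[<=1] r at each j in [1,2]:
  j=1: fails at 1
  j=2: fails at 2
No position in the window satisfies it → formula fails.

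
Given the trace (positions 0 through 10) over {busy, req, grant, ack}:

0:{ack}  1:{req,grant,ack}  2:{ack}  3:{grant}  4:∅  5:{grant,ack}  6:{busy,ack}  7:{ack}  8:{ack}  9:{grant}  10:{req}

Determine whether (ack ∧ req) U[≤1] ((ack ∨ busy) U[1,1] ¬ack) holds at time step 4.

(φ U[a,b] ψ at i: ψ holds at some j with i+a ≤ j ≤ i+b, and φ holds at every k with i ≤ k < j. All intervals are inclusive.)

Need some j in [4,5] with ((ack ∨ busy) U[1,1] ¬ack), and (ack ∧ req) at every k in [4,j-1].
  j=4: ((ack ∨ busy) U[1,1] ¬ack) — fails.
  j=5: ((ack ∨ busy) U[1,1] ¬ack) — fails.
No j in the window works → until fails.

No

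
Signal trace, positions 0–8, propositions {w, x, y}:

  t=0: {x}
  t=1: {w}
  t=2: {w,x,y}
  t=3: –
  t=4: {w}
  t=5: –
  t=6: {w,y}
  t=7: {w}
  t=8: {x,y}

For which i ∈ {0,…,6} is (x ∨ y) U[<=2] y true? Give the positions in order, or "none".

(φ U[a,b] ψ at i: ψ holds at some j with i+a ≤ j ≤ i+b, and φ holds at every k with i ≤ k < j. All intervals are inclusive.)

2, 6

Evaluate at each i in [0,6]:
  i=0: ✗ (lhs fails at k=1 before rhs at j=2)
  i=1: ✗ (lhs fails at k=1 before rhs at j=2)
  i=2: ✓ (rhs at j=2)
  i=3: ✗ (no rhs in [3,5])
  i=4: ✗ (lhs fails at k=4 before rhs at j=6)
  i=5: ✗ (lhs fails at k=5 before rhs at j=6)
  i=6: ✓ (rhs at j=6)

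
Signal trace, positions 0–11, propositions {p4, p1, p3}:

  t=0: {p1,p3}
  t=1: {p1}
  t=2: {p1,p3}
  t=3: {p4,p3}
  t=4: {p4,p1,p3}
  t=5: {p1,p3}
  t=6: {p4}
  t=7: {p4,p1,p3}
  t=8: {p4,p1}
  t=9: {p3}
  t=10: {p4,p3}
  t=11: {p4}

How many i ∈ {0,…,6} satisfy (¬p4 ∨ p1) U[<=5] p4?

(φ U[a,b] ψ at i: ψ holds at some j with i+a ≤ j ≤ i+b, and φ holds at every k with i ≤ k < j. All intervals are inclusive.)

Evaluate at each i in [0,6]:
  i=0: ✓ (rhs at j=3; lhs holds on [0,2])
  i=1: ✓ (rhs at j=3; lhs holds on [1,2])
  i=2: ✓ (rhs at j=3; lhs holds on [2,2])
  i=3: ✓ (rhs at j=3)
  i=4: ✓ (rhs at j=4)
  i=5: ✓ (rhs at j=6; lhs holds on [5,5])
  i=6: ✓ (rhs at j=6)
Positions where it holds: {0, 1, 2, 3, 4, 5, 6} → 7.

7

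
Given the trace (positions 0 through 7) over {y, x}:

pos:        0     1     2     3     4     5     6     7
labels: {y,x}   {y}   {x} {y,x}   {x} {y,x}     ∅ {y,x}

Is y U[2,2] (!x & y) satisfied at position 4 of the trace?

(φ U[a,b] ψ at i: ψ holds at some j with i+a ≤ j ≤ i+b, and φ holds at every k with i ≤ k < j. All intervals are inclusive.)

No

Need some j in [6,6] with (!x & y), and y at every k in [4,j-1].
  j=6: (!x & y) false.
No j in the window works → until fails.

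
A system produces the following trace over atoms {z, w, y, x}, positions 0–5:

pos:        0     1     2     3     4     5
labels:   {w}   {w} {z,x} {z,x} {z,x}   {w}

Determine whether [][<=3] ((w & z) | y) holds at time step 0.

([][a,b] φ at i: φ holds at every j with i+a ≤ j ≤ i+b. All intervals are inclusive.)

Check ((w & z) | y) at every j in [0,3]:
  j=0: false
  j=1: false
  j=2: false
  j=3: false
Fails at j=0 → formula fails.

False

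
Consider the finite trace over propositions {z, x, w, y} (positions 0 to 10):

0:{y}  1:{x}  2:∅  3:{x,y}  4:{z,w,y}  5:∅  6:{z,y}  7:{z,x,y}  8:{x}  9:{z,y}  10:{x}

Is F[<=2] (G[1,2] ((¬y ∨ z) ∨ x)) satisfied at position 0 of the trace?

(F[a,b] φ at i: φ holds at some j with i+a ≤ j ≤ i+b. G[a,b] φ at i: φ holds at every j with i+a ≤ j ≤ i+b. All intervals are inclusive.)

Check G[1,2] ((¬y ∨ z) ∨ x) at each j in [0,2]:
  j=0: holds on [1,2]
  j=1: holds on [2,3]
  j=2: holds on [3,4]
Found at j=0 → formula holds.

Holds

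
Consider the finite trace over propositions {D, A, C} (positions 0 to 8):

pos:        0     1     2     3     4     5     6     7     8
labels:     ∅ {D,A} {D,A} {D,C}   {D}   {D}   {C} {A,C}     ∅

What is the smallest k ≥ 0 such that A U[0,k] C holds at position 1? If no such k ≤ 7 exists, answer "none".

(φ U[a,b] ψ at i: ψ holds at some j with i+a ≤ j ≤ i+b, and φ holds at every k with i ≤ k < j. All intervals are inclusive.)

Need earliest j ≥ 1 with C, and A at every k in [1,j-1].
  j=1: rhs fails.
  j=2: rhs fails.
  j=3: rhs holds; lhs holds on [1,2]. k = 2.

2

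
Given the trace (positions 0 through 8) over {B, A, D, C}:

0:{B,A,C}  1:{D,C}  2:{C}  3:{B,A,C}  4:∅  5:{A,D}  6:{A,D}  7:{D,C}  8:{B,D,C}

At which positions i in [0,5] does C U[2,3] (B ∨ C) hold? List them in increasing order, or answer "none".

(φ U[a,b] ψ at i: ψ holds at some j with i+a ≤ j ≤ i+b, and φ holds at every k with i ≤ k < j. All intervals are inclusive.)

Evaluate at each i in [0,5]:
  i=0: ✓ (rhs at j=2; lhs holds on [0,1])
  i=1: ✓ (rhs at j=3; lhs holds on [1,2])
  i=2: ✗ (no rhs in [4,5])
  i=3: ✗ (no rhs in [5,6])
  i=4: ✗ (lhs fails at k=4 before rhs at j=7)
  i=5: ✗ (lhs fails at k=5 before rhs at j=7)

0, 1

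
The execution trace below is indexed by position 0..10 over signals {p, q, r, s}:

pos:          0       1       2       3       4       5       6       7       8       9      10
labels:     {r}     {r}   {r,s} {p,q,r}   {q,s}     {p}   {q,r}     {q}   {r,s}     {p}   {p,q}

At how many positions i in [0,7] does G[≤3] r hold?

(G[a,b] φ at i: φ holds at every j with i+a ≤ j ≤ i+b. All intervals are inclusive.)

1

Evaluate at each i in [0,7]:
  i=0: ✓ (all of [0,3])
  i=1: ✗ (fails at j=4)
  i=2: ✗ (fails at j=4)
  i=3: ✗ (fails at j=4)
  i=4: ✗ (fails at j=4)
  i=5: ✗ (fails at j=5)
  i=6: ✗ (fails at j=7)
  i=7: ✗ (fails at j=7)
Positions where it holds: {0} → 1.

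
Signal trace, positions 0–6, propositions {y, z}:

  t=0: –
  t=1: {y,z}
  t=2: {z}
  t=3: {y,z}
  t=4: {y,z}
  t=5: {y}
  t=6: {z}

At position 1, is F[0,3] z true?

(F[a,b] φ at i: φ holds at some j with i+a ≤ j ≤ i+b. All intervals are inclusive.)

Check z at each j in [1,4]:
  j=1: true
  j=2: true
  j=3: true
  j=4: true
Found at j=1 → formula holds.

Holds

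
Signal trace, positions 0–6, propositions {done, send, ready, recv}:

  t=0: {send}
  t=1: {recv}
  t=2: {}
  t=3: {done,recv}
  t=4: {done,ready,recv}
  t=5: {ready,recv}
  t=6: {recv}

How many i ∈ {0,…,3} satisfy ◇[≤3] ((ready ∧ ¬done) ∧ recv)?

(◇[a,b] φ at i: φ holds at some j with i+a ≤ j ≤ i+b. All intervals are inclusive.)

2

Evaluate at each i in [0,3]:
  i=0: ✗ (none in [0,3])
  i=1: ✗ (none in [1,4])
  i=2: ✓ (witness j=5)
  i=3: ✓ (witness j=5)
Positions where it holds: {2, 3} → 2.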